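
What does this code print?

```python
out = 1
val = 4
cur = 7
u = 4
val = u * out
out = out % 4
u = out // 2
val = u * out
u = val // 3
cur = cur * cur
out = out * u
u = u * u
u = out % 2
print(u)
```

val = 4*1 = 4
out = 1%4 = 1
u = 1//2 = 0
val = 0*1 = 0
u = 0//3 = 0
cur = 7*7 = 49
out = 1*0 = 0
u = 0*0 = 0
u = 0%2 = 0

0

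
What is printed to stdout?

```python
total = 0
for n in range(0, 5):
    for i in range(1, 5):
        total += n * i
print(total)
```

n=0,i=1: total = 0+0 = 0
n=0,i=2: total = 0+0 = 0
n=0,i=3: total = 0+0 = 0
n=0,i=4: total = 0+0 = 0
n=1,i=1: total = 0+1 = 1
n=1,i=2: total = 1+2 = 3
n=1,i=3: total = 3+3 = 6
n=1,i=4: total = 6+4 = 10
n=2,i=1: total = 10+2 = 12
n=2,i=2: total = 12+4 = 16
n=2,i=3: total = 16+6 = 22
n=2,i=4: total = 22+8 = 30
n=3,i=1: total = 30+3 = 33
n=3,i=2: total = 33+6 = 39
n=3,i=3: total = 39+9 = 48
n=3,i=4: total = 48+12 = 60
n=4,i=1: total = 60+4 = 64
n=4,i=2: total = 64+8 = 72
n=4,i=3: total = 72+12 = 84
n=4,i=4: total = 84+16 = 100

100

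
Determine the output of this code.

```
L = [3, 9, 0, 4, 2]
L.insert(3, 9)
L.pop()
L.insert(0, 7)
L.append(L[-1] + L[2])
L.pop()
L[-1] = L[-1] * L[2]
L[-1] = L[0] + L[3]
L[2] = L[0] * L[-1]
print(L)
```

insert 9 at 3 → [3, 9, 0, 9, 4, 2]
pop() removes 2 → [3, 9, 0, 9, 4]
insert 7 at 0 → [7, 3, 9, 0, 9, 4]
append L[-1]+L[2] = 4+9 = 13 → [7, 3, 9, 0, 9, 4, 13]
pop() removes 13 → [7, 3, 9, 0, 9, 4]
L[-1] = L[-1]*L[2] = 4*9 = 36 → [7, 3, 9, 0, 9, 36]
L[-1] = L[0]+L[3] = 7+0 = 7 → [7, 3, 9, 0, 9, 7]
L[2] = L[0]*L[-1] = 7*7 = 49 → [7, 3, 49, 0, 9, 7]

[7, 3, 49, 0, 9, 7]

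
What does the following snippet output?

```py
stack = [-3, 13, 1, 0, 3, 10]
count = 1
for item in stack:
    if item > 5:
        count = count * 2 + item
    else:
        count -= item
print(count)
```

item=-3: not >5, count = 1-(-3) = 4
item=13: >5, count = 4*2+13 = 21
item=1: not >5, count = 21-1 = 20
item=0: not >5, count = 20-0 = 20
item=3: not >5, count = 20-3 = 17
item=10: >5, count = 17*2+10 = 44

44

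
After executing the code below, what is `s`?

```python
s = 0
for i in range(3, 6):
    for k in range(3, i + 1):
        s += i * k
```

97

i=3,k=3: s = 0+9 = 9
i=4,k=3: s = 9+12 = 21
i=4,k=4: s = 21+16 = 37
i=5,k=3: s = 37+15 = 52
i=5,k=4: s = 52+20 = 72
i=5,k=5: s = 72+25 = 97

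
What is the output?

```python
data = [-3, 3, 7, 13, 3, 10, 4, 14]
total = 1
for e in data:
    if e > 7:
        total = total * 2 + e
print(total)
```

e=-3: not >7
e=3: not >7
e=7: not >7
e=13: >7, total = 1*2+13 = 15
e=3: not >7
e=10: >7, total = 15*2+10 = 40
e=4: not >7
e=14: >7, total = 40*2+14 = 94

94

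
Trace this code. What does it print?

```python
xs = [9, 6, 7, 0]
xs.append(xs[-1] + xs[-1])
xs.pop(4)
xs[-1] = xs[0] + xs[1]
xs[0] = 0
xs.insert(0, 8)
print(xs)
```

[8, 0, 6, 7, 15]

append xs[-1]+xs[-1] = 0+0 = 0 → [9, 6, 7, 0, 0]
pop(4) removes 0 → [9, 6, 7, 0]
xs[-1] = xs[0]+xs[1] = 9+6 = 15 → [9, 6, 7, 15]
xs[0] = 0 → [0, 6, 7, 15]
insert 8 at 0 → [8, 0, 6, 7, 15]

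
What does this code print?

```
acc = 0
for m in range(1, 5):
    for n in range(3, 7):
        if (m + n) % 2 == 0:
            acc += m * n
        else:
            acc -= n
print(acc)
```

56

m=1,n=3: even sum, acc = 0+3 = 3
m=1,n=4: odd sum, acc = 3-4 = -1
m=1,n=5: even sum, acc = (-1)+5 = 4
m=1,n=6: odd sum, acc = 4-6 = -2
m=2,n=3: odd sum, acc = (-2)-3 = -5
m=2,n=4: even sum, acc = (-5)+8 = 3
m=2,n=5: odd sum, acc = 3-5 = -2
m=2,n=6: even sum, acc = (-2)+12 = 10
m=3,n=3: even sum, acc = 10+9 = 19
m=3,n=4: odd sum, acc = 19-4 = 15
m=3,n=5: even sum, acc = 15+15 = 30
m=3,n=6: odd sum, acc = 30-6 = 24
m=4,n=3: odd sum, acc = 24-3 = 21
m=4,n=4: even sum, acc = 21+16 = 37
m=4,n=5: odd sum, acc = 37-5 = 32
m=4,n=6: even sum, acc = 32+24 = 56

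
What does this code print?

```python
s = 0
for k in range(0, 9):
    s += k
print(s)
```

36

k=0: s = 0+0 = 0
k=1: s = 0+1 = 1
k=2: s = 1+2 = 3
k=3: s = 3+3 = 6
k=4: s = 6+4 = 10
k=5: s = 10+5 = 15
k=6: s = 15+6 = 21
k=7: s = 21+7 = 28
k=8: s = 28+8 = 36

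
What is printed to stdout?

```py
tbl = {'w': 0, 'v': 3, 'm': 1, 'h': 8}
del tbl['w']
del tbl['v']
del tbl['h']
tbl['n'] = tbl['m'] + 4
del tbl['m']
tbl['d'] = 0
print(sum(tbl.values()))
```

5

del 'w' → {'v': 3, 'm': 1, 'h': 8}
del 'v' → {'m': 1, 'h': 8}
del 'h' → {'m': 1}
tbl['n'] = tbl['m']+4 = 5 → {'m': 1, 'n': 5}
del 'm' → {'n': 5}
tbl['d'] = 0 → {'n': 5, 'd': 0}
sum of values = 5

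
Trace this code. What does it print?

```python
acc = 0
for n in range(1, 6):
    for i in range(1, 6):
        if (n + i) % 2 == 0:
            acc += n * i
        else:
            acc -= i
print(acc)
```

n=1,i=1: even sum, acc = 0+1 = 1
n=1,i=2: odd sum, acc = 1-2 = -1
n=1,i=3: even sum, acc = (-1)+3 = 2
n=1,i=4: odd sum, acc = 2-4 = -2
n=1,i=5: even sum, acc = (-2)+5 = 3
n=2,i=1: odd sum, acc = 3-1 = 2
n=2,i=2: even sum, acc = 2+4 = 6
n=2,i=3: odd sum, acc = 6-3 = 3
n=2,i=4: even sum, acc = 3+8 = 11
n=2,i=5: odd sum, acc = 11-5 = 6
n=3,i=1: even sum, acc = 6+3 = 9
n=3,i=2: odd sum, acc = 9-2 = 7
n=3,i=3: even sum, acc = 7+9 = 16
n=3,i=4: odd sum, acc = 16-4 = 12
n=3,i=5: even sum, acc = 12+15 = 27
n=4,i=1: odd sum, acc = 27-1 = 26
n=4,i=2: even sum, acc = 26+8 = 34
n=4,i=3: odd sum, acc = 34-3 = 31
n=4,i=4: even sum, acc = 31+16 = 47
n=4,i=5: odd sum, acc = 47-5 = 42
n=5,i=1: even sum, acc = 42+5 = 47
n=5,i=2: odd sum, acc = 47-2 = 45
n=5,i=3: even sum, acc = 45+15 = 60
n=5,i=4: odd sum, acc = 60-4 = 56
n=5,i=5: even sum, acc = 56+25 = 81

81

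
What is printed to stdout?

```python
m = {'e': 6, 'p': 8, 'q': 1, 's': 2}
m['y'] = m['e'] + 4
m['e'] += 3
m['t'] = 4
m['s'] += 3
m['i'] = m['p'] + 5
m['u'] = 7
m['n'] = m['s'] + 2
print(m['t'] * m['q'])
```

m['y'] = m['e']+4 = 10 → {'e': 6, 'p': 8, 'q': 1, 's': 2, 'y': 10}
m['e'] = 6+3 = 9 → {'e': 9, 'p': 8, 'q': 1, 's': 2, 'y': 10}
m['t'] = 4 → {'e': 9, 'p': 8, 'q': 1, 's': 2, 'y': 10, 't': 4}
m['s'] = 2+3 = 5 → {'e': 9, 'p': 8, 'q': 1, 's': 5, 'y': 10, 't': 4}
m['i'] = m['p']+5 = 13 → {'e': 9, 'p': 8, 'q': 1, 's': 5, 'y': 10, 't': 4, 'i': 13}
m['u'] = 7 → {'e': 9, 'p': 8, 'q': 1, 's': 5, 'y': 10, 't': 4, 'i': 13, 'u': 7}
m['n'] = m['s']+2 = 7 → {'e': 9, 'p': 8, 'q': 1, 's': 5, 'y': 10, 't': 4, 'i': 13, 'u': 7, 'n': 7}
m['t']*m['q'] = 4*1 = 4

4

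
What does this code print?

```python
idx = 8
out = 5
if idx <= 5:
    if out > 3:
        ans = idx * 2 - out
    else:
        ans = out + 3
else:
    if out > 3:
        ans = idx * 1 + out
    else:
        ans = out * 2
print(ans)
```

13

idx=8, out=5
idx <= 5 is False; out > 3 is True
→ ans = idx * 1 + out = 13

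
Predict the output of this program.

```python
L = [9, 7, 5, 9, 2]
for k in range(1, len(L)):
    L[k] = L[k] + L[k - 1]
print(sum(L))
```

108

k=1: L[1] = 7+9 = 16 → [9, 16, 5, 9, 2]
k=2: L[2] = 5+16 = 21 → [9, 16, 21, 9, 2]
k=3: L[3] = 9+21 = 30 → [9, 16, 21, 30, 2]
k=4: L[4] = 2+30 = 32 → [9, 16, 21, 30, 32]
sum = 108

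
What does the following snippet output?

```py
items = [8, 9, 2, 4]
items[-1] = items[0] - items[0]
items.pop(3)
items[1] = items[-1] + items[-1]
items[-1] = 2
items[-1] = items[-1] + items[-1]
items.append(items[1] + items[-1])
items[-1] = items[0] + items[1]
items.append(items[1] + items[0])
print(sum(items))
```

40

items[-1] = items[0]-items[0] = 8-8 = 0 → [8, 9, 2, 0]
pop(3) removes 0 → [8, 9, 2]
items[1] = items[-1]+items[-1] = 2+2 = 4 → [8, 4, 2]
items[-1] = 2 → [8, 4, 2]
items[-1] = items[-1]+items[-1] = 2+2 = 4 → [8, 4, 4]
append items[1]+items[-1] = 4+4 = 8 → [8, 4, 4, 8]
items[-1] = items[0]+items[1] = 8+4 = 12 → [8, 4, 4, 12]
append items[1]+items[0] = 4+8 = 12 → [8, 4, 4, 12, 12]
sum = 40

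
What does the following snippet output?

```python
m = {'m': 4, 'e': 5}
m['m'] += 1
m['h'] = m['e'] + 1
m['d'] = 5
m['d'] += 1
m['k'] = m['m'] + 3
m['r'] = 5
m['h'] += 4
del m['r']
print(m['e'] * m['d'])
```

m['m'] = 4+1 = 5 → {'m': 5, 'e': 5}
m['h'] = m['e']+1 = 6 → {'m': 5, 'e': 5, 'h': 6}
m['d'] = 5 → {'m': 5, 'e': 5, 'h': 6, 'd': 5}
m['d'] = 5+1 = 6 → {'m': 5, 'e': 5, 'h': 6, 'd': 6}
m['k'] = m['m']+3 = 8 → {'m': 5, 'e': 5, 'h': 6, 'd': 6, 'k': 8}
m['r'] = 5 → {'m': 5, 'e': 5, 'h': 6, 'd': 6, 'k': 8, 'r': 5}
m['h'] = 6+4 = 10 → {'m': 5, 'e': 5, 'h': 10, 'd': 6, 'k': 8, 'r': 5}
del 'r' → {'m': 5, 'e': 5, 'h': 10, 'd': 6, 'k': 8}
m['e']*m['d'] = 5*6 = 30

30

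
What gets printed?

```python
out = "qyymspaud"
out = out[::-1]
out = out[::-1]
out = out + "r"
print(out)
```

qyymspaudr

reverse → 'duapsmyyq'
reverse → 'qyymspaud'
+ 'r' → 'qyymspaudr'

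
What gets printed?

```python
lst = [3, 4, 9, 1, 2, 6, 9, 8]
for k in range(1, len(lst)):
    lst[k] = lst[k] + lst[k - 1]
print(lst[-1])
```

42

k=1: lst[1] = 4+3 = 7 → [3, 7, 9, 1, 2, 6, 9, 8]
k=2: lst[2] = 9+7 = 16 → [3, 7, 16, 1, 2, 6, 9, 8]
k=3: lst[3] = 1+16 = 17 → [3, 7, 16, 17, 2, 6, 9, 8]
k=4: lst[4] = 2+17 = 19 → [3, 7, 16, 17, 19, 6, 9, 8]
k=5: lst[5] = 6+19 = 25 → [3, 7, 16, 17, 19, 25, 9, 8]
k=6: lst[6] = 9+25 = 34 → [3, 7, 16, 17, 19, 25, 34, 8]
k=7: lst[7] = 8+34 = 42 → [3, 7, 16, 17, 19, 25, 34, 42]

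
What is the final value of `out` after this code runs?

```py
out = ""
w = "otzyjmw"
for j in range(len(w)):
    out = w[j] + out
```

'wmjyzto'

j=0: prepend 'o' → 'o'
j=1: prepend 't' → 'to'
j=2: prepend 'z' → 'zto'
j=3: prepend 'y' → 'yzto'
j=4: prepend 'j' → 'jyzto'
j=5: prepend 'm' → 'mjyzto'
j=6: prepend 'w' → 'wmjyzto'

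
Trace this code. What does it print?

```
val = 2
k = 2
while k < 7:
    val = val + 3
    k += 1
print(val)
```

k=2: val = 2+3 = 5
k=3: val = 5+3 = 8
k=4: val = 8+3 = 11
k=5: val = 11+3 = 14
k=6: val = 14+3 = 17

17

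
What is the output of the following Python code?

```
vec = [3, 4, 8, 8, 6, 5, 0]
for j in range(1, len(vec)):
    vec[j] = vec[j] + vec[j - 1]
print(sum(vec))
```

j=1: vec[1] = 4+3 = 7 → [3, 7, 8, 8, 6, 5, 0]
j=2: vec[2] = 8+7 = 15 → [3, 7, 15, 8, 6, 5, 0]
j=3: vec[3] = 8+15 = 23 → [3, 7, 15, 23, 6, 5, 0]
j=4: vec[4] = 6+23 = 29 → [3, 7, 15, 23, 29, 5, 0]
j=5: vec[5] = 5+29 = 34 → [3, 7, 15, 23, 29, 34, 0]
j=6: vec[6] = 0+34 = 34 → [3, 7, 15, 23, 29, 34, 34]
sum = 145

145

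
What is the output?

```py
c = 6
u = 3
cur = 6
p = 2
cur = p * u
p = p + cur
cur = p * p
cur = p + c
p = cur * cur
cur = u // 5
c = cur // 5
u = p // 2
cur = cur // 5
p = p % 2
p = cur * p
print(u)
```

cur = 2*3 = 6
p = 2+6 = 8
cur = 8*8 = 64
cur = 8+6 = 14
p = 14*14 = 196
cur = 3//5 = 0
c = 0//5 = 0
u = 196//2 = 98
cur = 0//5 = 0
p = 196%2 = 0
p = 0*0 = 0

98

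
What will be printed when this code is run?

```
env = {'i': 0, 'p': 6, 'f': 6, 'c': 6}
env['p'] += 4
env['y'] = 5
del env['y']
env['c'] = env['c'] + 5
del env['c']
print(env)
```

env['p'] = 6+4 = 10 → {'i': 0, 'p': 10, 'f': 6, 'c': 6}
env['y'] = 5 → {'i': 0, 'p': 10, 'f': 6, 'c': 6, 'y': 5}
del 'y' → {'i': 0, 'p': 10, 'f': 6, 'c': 6}
env['c'] = env['c']+5 = 11 → {'i': 0, 'p': 10, 'f': 6, 'c': 11}
del 'c' → {'i': 0, 'p': 10, 'f': 6}

{'i': 0, 'p': 10, 'f': 6}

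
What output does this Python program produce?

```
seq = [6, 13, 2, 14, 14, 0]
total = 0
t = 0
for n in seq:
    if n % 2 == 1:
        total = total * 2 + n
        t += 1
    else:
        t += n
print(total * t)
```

n=6: not odd; t=6
n=13: odd, total = 0*2+13 = 13; t=7
n=2: not odd; t=9
n=14: not odd; t=23
n=14: not odd; t=37
n=0: not odd; t=37
total*t = 13*37 = 481

481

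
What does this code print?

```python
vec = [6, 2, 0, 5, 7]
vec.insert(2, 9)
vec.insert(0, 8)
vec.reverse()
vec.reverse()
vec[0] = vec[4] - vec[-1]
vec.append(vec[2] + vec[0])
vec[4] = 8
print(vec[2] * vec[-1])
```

insert 9 at 2 → [6, 2, 9, 0, 5, 7]
insert 8 at 0 → [8, 6, 2, 9, 0, 5, 7]
reverse → [7, 5, 0, 9, 2, 6, 8]
reverse → [8, 6, 2, 9, 0, 5, 7]
vec[0] = vec[4]-vec[-1] = 0-7 = -7 → [-7, 6, 2, 9, 0, 5, 7]
append vec[2]+vec[0] = 2+(-7) = -5 → [-7, 6, 2, 9, 0, 5, 7, -5]
vec[4] = 8 → [-7, 6, 2, 9, 8, 5, 7, -5]
vec[2]*vec[-1] = 2*(-5) = -10

-10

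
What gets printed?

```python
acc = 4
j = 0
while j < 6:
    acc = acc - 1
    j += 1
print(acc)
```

j=0: acc = 4-1 = 3
j=1: acc = 3-1 = 2
j=2: acc = 2-1 = 1
j=3: acc = 1-1 = 0
j=4: acc = 0-1 = -1
j=5: acc = (-1)-1 = -2

-2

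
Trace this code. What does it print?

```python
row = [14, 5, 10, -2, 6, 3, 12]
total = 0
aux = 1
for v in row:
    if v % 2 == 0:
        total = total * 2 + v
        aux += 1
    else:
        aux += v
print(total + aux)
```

v=14: even, total = 0*2+14 = 14; aux=2
v=5: not even; aux=7
v=10: even, total = 14*2+10 = 38; aux=8
v=-2: even, total = 38*2+(-2) = 74; aux=9
v=6: even, total = 74*2+6 = 154; aux=10
v=3: not even; aux=13
v=12: even, total = 154*2+12 = 320; aux=14
total+aux = 320+14 = 334

334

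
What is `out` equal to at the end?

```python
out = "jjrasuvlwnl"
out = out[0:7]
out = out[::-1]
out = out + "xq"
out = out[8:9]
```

'q'

slice [0:7] → 'jjrasuv'
reverse → 'vusarjj'
+ 'xq' → 'vusarjjxq'
slice [8:9] → 'q'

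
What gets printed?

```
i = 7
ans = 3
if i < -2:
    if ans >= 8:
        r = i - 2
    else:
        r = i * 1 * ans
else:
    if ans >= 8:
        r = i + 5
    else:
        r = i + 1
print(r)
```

8

i=7, ans=3
i < -2 is False; ans >= 8 is False
→ r = i + 1 = 8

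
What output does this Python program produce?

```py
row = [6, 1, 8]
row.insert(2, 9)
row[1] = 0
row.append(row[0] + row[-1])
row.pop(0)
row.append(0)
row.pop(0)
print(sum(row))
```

31

insert 9 at 2 → [6, 1, 9, 8]
row[1] = 0 → [6, 0, 9, 8]
append row[0]+row[-1] = 6+8 = 14 → [6, 0, 9, 8, 14]
pop(0) removes 6 → [0, 9, 8, 14]
append 0 → [0, 9, 8, 14, 0]
pop(0) removes 0 → [9, 8, 14, 0]
sum = 31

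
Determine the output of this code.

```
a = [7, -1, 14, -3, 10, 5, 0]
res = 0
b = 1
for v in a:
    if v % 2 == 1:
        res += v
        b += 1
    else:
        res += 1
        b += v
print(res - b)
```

-18

v=7: odd, res = 0+7 = 7; b=2
v=-1: odd, res = 7+(-1) = 6; b=3
v=14: not odd, res = 6+1 = 7; b=17
v=-3: odd, res = 7+(-3) = 4; b=18
v=10: not odd, res = 4+1 = 5; b=28
v=5: odd, res = 5+5 = 10; b=29
v=0: not odd, res = 10+1 = 11; b=29
res-b = 11-29 = -18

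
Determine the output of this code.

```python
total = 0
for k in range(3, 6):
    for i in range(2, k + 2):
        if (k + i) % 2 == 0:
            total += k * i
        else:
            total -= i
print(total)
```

k=3,i=2: odd sum, total = 0-2 = -2
k=3,i=3: even sum, total = (-2)+9 = 7
k=3,i=4: odd sum, total = 7-4 = 3
k=4,i=2: even sum, total = 3+8 = 11
k=4,i=3: odd sum, total = 11-3 = 8
k=4,i=4: even sum, total = 8+16 = 24
k=4,i=5: odd sum, total = 24-5 = 19
k=5,i=2: odd sum, total = 19-2 = 17
k=5,i=3: even sum, total = 17+15 = 32
k=5,i=4: odd sum, total = 32-4 = 28
k=5,i=5: even sum, total = 28+25 = 53
k=5,i=6: odd sum, total = 53-6 = 47

47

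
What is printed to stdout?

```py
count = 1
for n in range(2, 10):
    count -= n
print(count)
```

-43

n=2: count = 1-2 = -1
n=3: count = (-1)-3 = -4
n=4: count = (-4)-4 = -8
n=5: count = (-8)-5 = -13
n=6: count = (-13)-6 = -19
n=7: count = (-19)-7 = -26
n=8: count = (-26)-8 = -34
n=9: count = (-34)-9 = -43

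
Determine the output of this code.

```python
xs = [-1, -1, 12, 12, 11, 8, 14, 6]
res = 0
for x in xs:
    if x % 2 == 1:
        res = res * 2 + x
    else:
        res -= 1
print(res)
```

x=-1: odd, res = 0*2+(-1) = -1
x=-1: odd, res = (-1)*2+(-1) = -3
x=12: not odd, res = (-3)-1 = -4
x=12: not odd, res = (-4)-1 = -5
x=11: odd, res = (-5)*2+11 = 1
x=8: not odd, res = 1-1 = 0
x=14: not odd, res = 0-1 = -1
x=6: not odd, res = (-1)-1 = -2

-2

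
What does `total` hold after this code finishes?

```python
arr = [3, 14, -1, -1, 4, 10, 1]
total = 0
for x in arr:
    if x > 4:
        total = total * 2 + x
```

38

x=3: not >4
x=14: >4, total = 0*2+14 = 14
x=-1: not >4
x=-1: not >4
x=4: not >4
x=10: >4, total = 14*2+10 = 38
x=1: not >4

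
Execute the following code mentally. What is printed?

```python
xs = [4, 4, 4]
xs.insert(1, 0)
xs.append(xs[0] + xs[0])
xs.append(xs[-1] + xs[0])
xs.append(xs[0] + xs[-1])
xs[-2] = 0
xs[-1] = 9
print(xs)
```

[4, 0, 4, 4, 8, 0, 9]

insert 0 at 1 → [4, 0, 4, 4]
append xs[0]+xs[0] = 4+4 = 8 → [4, 0, 4, 4, 8]
append xs[-1]+xs[0] = 8+4 = 12 → [4, 0, 4, 4, 8, 12]
append xs[0]+xs[-1] = 4+12 = 16 → [4, 0, 4, 4, 8, 12, 16]
xs[-2] = 0 → [4, 0, 4, 4, 8, 0, 16]
xs[-1] = 9 → [4, 0, 4, 4, 8, 0, 9]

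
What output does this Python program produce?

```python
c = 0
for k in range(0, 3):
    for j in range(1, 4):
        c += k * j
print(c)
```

18

k=0,j=1: c = 0+0 = 0
k=0,j=2: c = 0+0 = 0
k=0,j=3: c = 0+0 = 0
k=1,j=1: c = 0+1 = 1
k=1,j=2: c = 1+2 = 3
k=1,j=3: c = 3+3 = 6
k=2,j=1: c = 6+2 = 8
k=2,j=2: c = 8+4 = 12
k=2,j=3: c = 12+6 = 18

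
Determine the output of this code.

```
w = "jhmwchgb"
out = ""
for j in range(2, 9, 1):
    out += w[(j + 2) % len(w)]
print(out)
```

j=2: add w[4]='c' → 'c'
j=3: add w[5]='h' → 'ch'
j=4: add w[6]='g' → 'chg'
j=5: add w[7]='b' → 'chgb'
j=6: add w[0]='j' → 'chgbj'
j=7: add w[1]='h' → 'chgbjh'
j=8: add w[2]='m' → 'chgbjhm'

chgbjhm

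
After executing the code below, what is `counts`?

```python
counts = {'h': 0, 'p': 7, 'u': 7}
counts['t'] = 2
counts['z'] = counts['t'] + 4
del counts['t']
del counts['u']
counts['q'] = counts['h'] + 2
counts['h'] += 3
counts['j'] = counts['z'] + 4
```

{'h': 3, 'p': 7, 'z': 6, 'q': 2, 'j': 10}

counts['t'] = 2 → {'h': 0, 'p': 7, 'u': 7, 't': 2}
counts['z'] = counts['t']+4 = 6 → {'h': 0, 'p': 7, 'u': 7, 't': 2, 'z': 6}
del 't' → {'h': 0, 'p': 7, 'u': 7, 'z': 6}
del 'u' → {'h': 0, 'p': 7, 'z': 6}
counts['q'] = counts['h']+2 = 2 → {'h': 0, 'p': 7, 'z': 6, 'q': 2}
counts['h'] = 0+3 = 3 → {'h': 3, 'p': 7, 'z': 6, 'q': 2}
counts['j'] = counts['z']+4 = 10 → {'h': 3, 'p': 7, 'z': 6, 'q': 2, 'j': 10}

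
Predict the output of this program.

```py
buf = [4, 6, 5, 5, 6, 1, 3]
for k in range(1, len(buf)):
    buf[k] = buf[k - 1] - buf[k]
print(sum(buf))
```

-76

k=1: buf[1] = 4-6 = -2 → [4, -2, 5, 5, 6, 1, 3]
k=2: buf[2] = (-2)-5 = -7 → [4, -2, -7, 5, 6, 1, 3]
k=3: buf[3] = (-7)-5 = -12 → [4, -2, -7, -12, 6, 1, 3]
k=4: buf[4] = (-12)-6 = -18 → [4, -2, -7, -12, -18, 1, 3]
k=5: buf[5] = (-18)-1 = -19 → [4, -2, -7, -12, -18, -19, 3]
k=6: buf[6] = (-19)-3 = -22 → [4, -2, -7, -12, -18, -19, -22]
sum = -76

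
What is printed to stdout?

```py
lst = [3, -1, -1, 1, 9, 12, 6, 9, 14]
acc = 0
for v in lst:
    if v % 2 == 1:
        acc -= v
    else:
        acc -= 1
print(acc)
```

-23

v=3: odd, acc = 0-3 = -3
v=-1: odd, acc = (-3)-(-1) = -2
v=-1: odd, acc = (-2)-(-1) = -1
v=1: odd, acc = (-1)-1 = -2
v=9: odd, acc = (-2)-9 = -11
v=12: not odd, acc = (-11)-1 = -12
v=6: not odd, acc = (-12)-1 = -13
v=9: odd, acc = (-13)-9 = -22
v=14: not odd, acc = (-22)-1 = -23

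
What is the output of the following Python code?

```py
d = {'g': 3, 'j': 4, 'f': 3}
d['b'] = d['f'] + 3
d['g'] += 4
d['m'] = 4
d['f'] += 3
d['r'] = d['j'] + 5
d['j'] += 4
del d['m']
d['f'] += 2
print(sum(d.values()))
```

d['b'] = d['f']+3 = 6 → {'g': 3, 'j': 4, 'f': 3, 'b': 6}
d['g'] = 3+4 = 7 → {'g': 7, 'j': 4, 'f': 3, 'b': 6}
d['m'] = 4 → {'g': 7, 'j': 4, 'f': 3, 'b': 6, 'm': 4}
d['f'] = 3+3 = 6 → {'g': 7, 'j': 4, 'f': 6, 'b': 6, 'm': 4}
d['r'] = d['j']+5 = 9 → {'g': 7, 'j': 4, 'f': 6, 'b': 6, 'm': 4, 'r': 9}
d['j'] = 4+4 = 8 → {'g': 7, 'j': 8, 'f': 6, 'b': 6, 'm': 4, 'r': 9}
del 'm' → {'g': 7, 'j': 8, 'f': 6, 'b': 6, 'r': 9}
d['f'] = 6+2 = 8 → {'g': 7, 'j': 8, 'f': 8, 'b': 6, 'r': 9}
sum of values = 38

38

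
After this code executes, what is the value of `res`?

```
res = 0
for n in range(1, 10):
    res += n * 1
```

n=1: res = 0+1*1 = 1
n=2: res = 1+2*1 = 3
n=3: res = 3+3*1 = 6
n=4: res = 6+4*1 = 10
n=5: res = 10+5*1 = 15
n=6: res = 15+6*1 = 21
n=7: res = 21+7*1 = 28
n=8: res = 28+8*1 = 36
n=9: res = 36+9*1 = 45

45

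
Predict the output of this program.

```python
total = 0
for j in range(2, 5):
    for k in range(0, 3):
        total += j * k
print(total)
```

27

j=2,k=0: total = 0+0 = 0
j=2,k=1: total = 0+2 = 2
j=2,k=2: total = 2+4 = 6
j=3,k=0: total = 6+0 = 6
j=3,k=1: total = 6+3 = 9
j=3,k=2: total = 9+6 = 15
j=4,k=0: total = 15+0 = 15
j=4,k=1: total = 15+4 = 19
j=4,k=2: total = 19+8 = 27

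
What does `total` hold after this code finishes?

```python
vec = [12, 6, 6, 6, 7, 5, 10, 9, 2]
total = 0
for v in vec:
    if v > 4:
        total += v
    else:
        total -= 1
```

v=12: >4, total = 0+12 = 12
v=6: >4, total = 12+6 = 18
v=6: >4, total = 18+6 = 24
v=6: >4, total = 24+6 = 30
v=7: >4, total = 30+7 = 37
v=5: >4, total = 37+5 = 42
v=10: >4, total = 42+10 = 52
v=9: >4, total = 52+9 = 61
v=2: not >4, total = 61-1 = 60

60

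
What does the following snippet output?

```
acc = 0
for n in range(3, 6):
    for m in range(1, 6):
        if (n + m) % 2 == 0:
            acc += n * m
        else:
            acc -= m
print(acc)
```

75

n=3,m=1: even sum, acc = 0+3 = 3
n=3,m=2: odd sum, acc = 3-2 = 1
n=3,m=3: even sum, acc = 1+9 = 10
n=3,m=4: odd sum, acc = 10-4 = 6
n=3,m=5: even sum, acc = 6+15 = 21
n=4,m=1: odd sum, acc = 21-1 = 20
n=4,m=2: even sum, acc = 20+8 = 28
n=4,m=3: odd sum, acc = 28-3 = 25
n=4,m=4: even sum, acc = 25+16 = 41
n=4,m=5: odd sum, acc = 41-5 = 36
n=5,m=1: even sum, acc = 36+5 = 41
n=5,m=2: odd sum, acc = 41-2 = 39
n=5,m=3: even sum, acc = 39+15 = 54
n=5,m=4: odd sum, acc = 54-4 = 50
n=5,m=5: even sum, acc = 50+25 = 75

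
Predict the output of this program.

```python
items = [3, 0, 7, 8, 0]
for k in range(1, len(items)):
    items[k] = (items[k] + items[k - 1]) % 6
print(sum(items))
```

10

k=1: items[1] = (0+3)%6 = 3 → [3, 3, 7, 8, 0]
k=2: items[2] = (7+3)%6 = 4 → [3, 3, 4, 8, 0]
k=3: items[3] = (8+4)%6 = 0 → [3, 3, 4, 0, 0]
k=4: items[4] = (0+0)%6 = 0 → [3, 3, 4, 0, 0]
sum = 10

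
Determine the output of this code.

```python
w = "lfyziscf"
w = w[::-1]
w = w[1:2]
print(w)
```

reverse → 'fcsizyfl'
slice [1:2] → 'c'

c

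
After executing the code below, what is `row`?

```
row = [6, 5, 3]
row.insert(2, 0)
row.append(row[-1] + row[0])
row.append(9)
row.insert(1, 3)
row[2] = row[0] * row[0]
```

[6, 3, 36, 0, 3, 9, 9]

insert 0 at 2 → [6, 5, 0, 3]
append row[-1]+row[0] = 3+6 = 9 → [6, 5, 0, 3, 9]
append 9 → [6, 5, 0, 3, 9, 9]
insert 3 at 1 → [6, 3, 5, 0, 3, 9, 9]
row[2] = row[0]*row[0] = 6*6 = 36 → [6, 3, 36, 0, 3, 9, 9]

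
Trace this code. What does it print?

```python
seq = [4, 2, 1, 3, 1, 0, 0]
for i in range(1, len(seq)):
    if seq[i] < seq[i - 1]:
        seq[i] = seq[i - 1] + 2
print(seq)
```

[4, 6, 8, 10, 12, 14, 16]

i=1: 2<4, seq[1] = 4+2 = 6 → [4, 6, 1, 3, 1, 0, 0]
i=2: 1<6, seq[2] = 6+2 = 8 → [4, 6, 8, 3, 1, 0, 0]
i=3: 3<8, seq[3] = 8+2 = 10 → [4, 6, 8, 10, 1, 0, 0]
i=4: 1<10, seq[4] = 10+2 = 12 → [4, 6, 8, 10, 12, 0, 0]
i=5: 0<12, seq[5] = 12+2 = 14 → [4, 6, 8, 10, 12, 14, 0]
i=6: 0<14, seq[6] = 14+2 = 16 → [4, 6, 8, 10, 12, 14, 16]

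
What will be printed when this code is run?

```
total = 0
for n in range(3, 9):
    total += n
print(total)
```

33

n=3: total = 0+3 = 3
n=4: total = 3+4 = 7
n=5: total = 7+5 = 12
n=6: total = 12+6 = 18
n=7: total = 18+7 = 25
n=8: total = 25+8 = 33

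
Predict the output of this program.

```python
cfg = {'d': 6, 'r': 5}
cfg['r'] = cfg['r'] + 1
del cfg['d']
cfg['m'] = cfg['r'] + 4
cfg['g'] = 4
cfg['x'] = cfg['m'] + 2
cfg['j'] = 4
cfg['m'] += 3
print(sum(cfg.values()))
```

cfg['r'] = cfg['r']+1 = 6 → {'d': 6, 'r': 6}
del 'd' → {'r': 6}
cfg['m'] = cfg['r']+4 = 10 → {'r': 6, 'm': 10}
cfg['g'] = 4 → {'r': 6, 'm': 10, 'g': 4}
cfg['x'] = cfg['m']+2 = 12 → {'r': 6, 'm': 10, 'g': 4, 'x': 12}
cfg['j'] = 4 → {'r': 6, 'm': 10, 'g': 4, 'x': 12, 'j': 4}
cfg['m'] = 10+3 = 13 → {'r': 6, 'm': 13, 'g': 4, 'x': 12, 'j': 4}
sum of values = 39

39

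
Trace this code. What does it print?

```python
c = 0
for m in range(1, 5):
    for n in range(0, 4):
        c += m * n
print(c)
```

m=1,n=0: c = 0+0 = 0
m=1,n=1: c = 0+1 = 1
m=1,n=2: c = 1+2 = 3
m=1,n=3: c = 3+3 = 6
m=2,n=0: c = 6+0 = 6
m=2,n=1: c = 6+2 = 8
m=2,n=2: c = 8+4 = 12
m=2,n=3: c = 12+6 = 18
m=3,n=0: c = 18+0 = 18
m=3,n=1: c = 18+3 = 21
m=3,n=2: c = 21+6 = 27
m=3,n=3: c = 27+9 = 36
m=4,n=0: c = 36+0 = 36
m=4,n=1: c = 36+4 = 40
m=4,n=2: c = 40+8 = 48
m=4,n=3: c = 48+12 = 60

60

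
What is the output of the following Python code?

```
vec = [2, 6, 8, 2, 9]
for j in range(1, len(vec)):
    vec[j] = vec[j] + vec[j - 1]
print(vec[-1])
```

j=1: vec[1] = 6+2 = 8 → [2, 8, 8, 2, 9]
j=2: vec[2] = 8+8 = 16 → [2, 8, 16, 2, 9]
j=3: vec[3] = 2+16 = 18 → [2, 8, 16, 18, 9]
j=4: vec[4] = 9+18 = 27 → [2, 8, 16, 18, 27]

27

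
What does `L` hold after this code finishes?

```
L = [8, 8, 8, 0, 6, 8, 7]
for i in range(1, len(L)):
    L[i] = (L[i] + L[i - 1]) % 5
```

[8, 1, 4, 4, 0, 3, 0]

i=1: L[1] = (8+8)%5 = 1 → [8, 1, 8, 0, 6, 8, 7]
i=2: L[2] = (8+1)%5 = 4 → [8, 1, 4, 0, 6, 8, 7]
i=3: L[3] = (0+4)%5 = 4 → [8, 1, 4, 4, 6, 8, 7]
i=4: L[4] = (6+4)%5 = 0 → [8, 1, 4, 4, 0, 8, 7]
i=5: L[5] = (8+0)%5 = 3 → [8, 1, 4, 4, 0, 3, 7]
i=6: L[6] = (7+3)%5 = 0 → [8, 1, 4, 4, 0, 3, 0]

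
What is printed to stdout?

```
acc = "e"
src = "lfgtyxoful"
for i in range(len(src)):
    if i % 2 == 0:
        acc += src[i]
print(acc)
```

elgyou

i=0: add 'l' → 'el'
i=1: skip
i=2: add 'g' → 'elg'
i=3: skip
i=4: add 'y' → 'elgy'
i=5: skip
i=6: add 'o' → 'elgyo'
i=7: skip
i=8: add 'u' → 'elgyou'
i=9: skip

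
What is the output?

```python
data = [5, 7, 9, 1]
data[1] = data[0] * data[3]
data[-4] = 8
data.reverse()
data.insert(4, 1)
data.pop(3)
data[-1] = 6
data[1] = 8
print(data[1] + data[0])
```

data[1] = data[0]*data[3] = 5*1 = 5 → [5, 5, 9, 1]
data[-4] = 8 → [8, 5, 9, 1]
reverse → [1, 9, 5, 8]
insert 1 at 4 → [1, 9, 5, 8, 1]
pop(3) removes 8 → [1, 9, 5, 1]
data[-1] = 6 → [1, 9, 5, 6]
data[1] = 8 → [1, 8, 5, 6]
data[1]+data[0] = 8+1 = 9

9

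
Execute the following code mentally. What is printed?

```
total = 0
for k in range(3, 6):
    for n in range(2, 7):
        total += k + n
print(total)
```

120

k=3,n=2: total = 0+5 = 5
k=3,n=3: total = 5+6 = 11
k=3,n=4: total = 11+7 = 18
k=3,n=5: total = 18+8 = 26
k=3,n=6: total = 26+9 = 35
k=4,n=2: total = 35+6 = 41
k=4,n=3: total = 41+7 = 48
k=4,n=4: total = 48+8 = 56
k=4,n=5: total = 56+9 = 65
k=4,n=6: total = 65+10 = 75
k=5,n=2: total = 75+7 = 82
k=5,n=3: total = 82+8 = 90
k=5,n=4: total = 90+9 = 99
k=5,n=5: total = 99+10 = 109
k=5,n=6: total = 109+11 = 120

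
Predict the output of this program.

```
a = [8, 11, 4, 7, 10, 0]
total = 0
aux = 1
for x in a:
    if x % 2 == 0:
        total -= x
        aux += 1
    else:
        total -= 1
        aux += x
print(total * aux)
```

x=8: even, total = 0-8 = -8; aux=2
x=11: not even, total = (-8)-1 = -9; aux=13
x=4: even, total = (-9)-4 = -13; aux=14
x=7: not even, total = (-13)-1 = -14; aux=21
x=10: even, total = (-14)-10 = -24; aux=22
x=0: even, total = (-24)-0 = -24; aux=23
total*aux = (-24)*23 = -552

-552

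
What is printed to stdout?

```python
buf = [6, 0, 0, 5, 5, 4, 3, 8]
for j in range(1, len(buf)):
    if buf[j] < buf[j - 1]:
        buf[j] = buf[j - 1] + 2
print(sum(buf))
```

104

j=1: 0<6, buf[1] = 6+2 = 8 → [6, 8, 0, 5, 5, 4, 3, 8]
j=2: 0<8, buf[2] = 8+2 = 10 → [6, 8, 10, 5, 5, 4, 3, 8]
j=3: 5<10, buf[3] = 10+2 = 12 → [6, 8, 10, 12, 5, 4, 3, 8]
j=4: 5<12, buf[4] = 12+2 = 14 → [6, 8, 10, 12, 14, 4, 3, 8]
j=5: 4<14, buf[5] = 14+2 = 16 → [6, 8, 10, 12, 14, 16, 3, 8]
j=6: 3<16, buf[6] = 16+2 = 18 → [6, 8, 10, 12, 14, 16, 18, 8]
j=7: 8<18, buf[7] = 18+2 = 20 → [6, 8, 10, 12, 14, 16, 18, 20]
sum = 104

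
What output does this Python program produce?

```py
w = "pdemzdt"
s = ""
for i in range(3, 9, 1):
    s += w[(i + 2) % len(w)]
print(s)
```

i=3: add w[5]='d' → 'd'
i=4: add w[6]='t' → 'dt'
i=5: add w[0]='p' → 'dtp'
i=6: add w[1]='d' → 'dtpd'
i=7: add w[2]='e' → 'dtpde'
i=8: add w[3]='m' → 'dtpdem'

dtpdem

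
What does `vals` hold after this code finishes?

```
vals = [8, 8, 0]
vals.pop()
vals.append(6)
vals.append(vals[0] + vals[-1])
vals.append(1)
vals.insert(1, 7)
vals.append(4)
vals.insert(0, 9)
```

pop() removes 0 → [8, 8]
append 6 → [8, 8, 6]
append vals[0]+vals[-1] = 8+6 = 14 → [8, 8, 6, 14]
append 1 → [8, 8, 6, 14, 1]
insert 7 at 1 → [8, 7, 8, 6, 14, 1]
append 4 → [8, 7, 8, 6, 14, 1, 4]
insert 9 at 0 → [9, 8, 7, 8, 6, 14, 1, 4]

[9, 8, 7, 8, 6, 14, 1, 4]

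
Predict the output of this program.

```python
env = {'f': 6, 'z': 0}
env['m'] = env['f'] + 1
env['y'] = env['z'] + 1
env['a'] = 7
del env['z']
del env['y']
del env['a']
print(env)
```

{'f': 6, 'm': 7}

env['m'] = env['f']+1 = 7 → {'f': 6, 'z': 0, 'm': 7}
env['y'] = env['z']+1 = 1 → {'f': 6, 'z': 0, 'm': 7, 'y': 1}
env['a'] = 7 → {'f': 6, 'z': 0, 'm': 7, 'y': 1, 'a': 7}
del 'z' → {'f': 6, 'm': 7, 'y': 1, 'a': 7}
del 'y' → {'f': 6, 'm': 7, 'a': 7}
del 'a' → {'f': 6, 'm': 7}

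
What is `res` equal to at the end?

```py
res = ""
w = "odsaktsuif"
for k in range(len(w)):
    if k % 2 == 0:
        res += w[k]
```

k=0: add 'o' → 'o'
k=1: skip
k=2: add 's' → 'os'
k=3: skip
k=4: add 'k' → 'osk'
k=5: skip
k=6: add 's' → 'osks'
k=7: skip
k=8: add 'i' → 'osksi'
k=9: skip

'osksi'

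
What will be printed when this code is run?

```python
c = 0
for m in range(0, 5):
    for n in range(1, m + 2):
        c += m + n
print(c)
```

75

m=0,n=1: c = 0+1 = 1
m=1,n=1: c = 1+2 = 3
m=1,n=2: c = 3+3 = 6
m=2,n=1: c = 6+3 = 9
m=2,n=2: c = 9+4 = 13
m=2,n=3: c = 13+5 = 18
m=3,n=1: c = 18+4 = 22
m=3,n=2: c = 22+5 = 27
m=3,n=3: c = 27+6 = 33
m=3,n=4: c = 33+7 = 40
m=4,n=1: c = 40+5 = 45
m=4,n=2: c = 45+6 = 51
m=4,n=3: c = 51+7 = 58
m=4,n=4: c = 58+8 = 66
m=4,n=5: c = 66+9 = 75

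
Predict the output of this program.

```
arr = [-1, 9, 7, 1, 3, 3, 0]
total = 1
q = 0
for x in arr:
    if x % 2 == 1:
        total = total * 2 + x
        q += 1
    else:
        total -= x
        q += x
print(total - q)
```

239

x=-1: odd, total = 1*2+(-1) = 1; q=1
x=9: odd, total = 1*2+9 = 11; q=2
x=7: odd, total = 11*2+7 = 29; q=3
x=1: odd, total = 29*2+1 = 59; q=4
x=3: odd, total = 59*2+3 = 121; q=5
x=3: odd, total = 121*2+3 = 245; q=6
x=0: not odd, total = 245-0 = 245; q=6
total-q = 245-6 = 239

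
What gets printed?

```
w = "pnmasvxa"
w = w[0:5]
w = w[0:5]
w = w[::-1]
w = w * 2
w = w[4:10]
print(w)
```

psamnp

slice [0:5] → 'pnmas'
slice [0:5] → 'pnmas'
reverse → 'samnp'
repeat ×2 → 'samnpsamnp'
slice [4:10] → 'psamnp'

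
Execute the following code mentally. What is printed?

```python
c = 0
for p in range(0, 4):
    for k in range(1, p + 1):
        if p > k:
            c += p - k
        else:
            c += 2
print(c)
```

10

p=1,k=1: not 1>1, c = 0+2 = 2
p=2,k=1: 2>1, c = 2+1 = 3
p=2,k=2: not 2>2, c = 3+2 = 5
p=3,k=1: 3>1, c = 5+2 = 7
p=3,k=2: 3>2, c = 7+1 = 8
p=3,k=3: not 3>3, c = 8+2 = 10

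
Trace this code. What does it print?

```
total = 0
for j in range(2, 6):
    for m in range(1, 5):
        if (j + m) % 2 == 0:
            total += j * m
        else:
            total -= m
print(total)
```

48

j=2,m=1: odd sum, total = 0-1 = -1
j=2,m=2: even sum, total = (-1)+4 = 3
j=2,m=3: odd sum, total = 3-3 = 0
j=2,m=4: even sum, total = 0+8 = 8
j=3,m=1: even sum, total = 8+3 = 11
j=3,m=2: odd sum, total = 11-2 = 9
j=3,m=3: even sum, total = 9+9 = 18
j=3,m=4: odd sum, total = 18-4 = 14
j=4,m=1: odd sum, total = 14-1 = 13
j=4,m=2: even sum, total = 13+8 = 21
j=4,m=3: odd sum, total = 21-3 = 18
j=4,m=4: even sum, total = 18+16 = 34
j=5,m=1: even sum, total = 34+5 = 39
j=5,m=2: odd sum, total = 39-2 = 37
j=5,m=3: even sum, total = 37+15 = 52
j=5,m=4: odd sum, total = 52-4 = 48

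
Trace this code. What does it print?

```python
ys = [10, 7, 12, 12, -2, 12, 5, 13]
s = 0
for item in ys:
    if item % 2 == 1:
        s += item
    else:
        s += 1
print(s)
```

30

item=10: not odd, s = 0+1 = 1
item=7: odd, s = 1+7 = 8
item=12: not odd, s = 8+1 = 9
item=12: not odd, s = 9+1 = 10
item=-2: not odd, s = 10+1 = 11
item=12: not odd, s = 11+1 = 12
item=5: odd, s = 12+5 = 17
item=13: odd, s = 17+13 = 30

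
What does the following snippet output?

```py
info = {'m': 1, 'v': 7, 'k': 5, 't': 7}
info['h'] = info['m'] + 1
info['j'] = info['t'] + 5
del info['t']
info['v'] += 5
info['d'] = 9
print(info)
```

{'m': 1, 'v': 12, 'k': 5, 'h': 2, 'j': 12, 'd': 9}

info['h'] = info['m']+1 = 2 → {'m': 1, 'v': 7, 'k': 5, 't': 7, 'h': 2}
info['j'] = info['t']+5 = 12 → {'m': 1, 'v': 7, 'k': 5, 't': 7, 'h': 2, 'j': 12}
del 't' → {'m': 1, 'v': 7, 'k': 5, 'h': 2, 'j': 12}
info['v'] = 7+5 = 12 → {'m': 1, 'v': 12, 'k': 5, 'h': 2, 'j': 12}
info['d'] = 9 → {'m': 1, 'v': 12, 'k': 5, 'h': 2, 'j': 12, 'd': 9}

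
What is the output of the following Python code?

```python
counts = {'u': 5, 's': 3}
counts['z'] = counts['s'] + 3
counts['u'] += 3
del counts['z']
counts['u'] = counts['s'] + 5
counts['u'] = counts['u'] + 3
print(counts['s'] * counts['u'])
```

33

counts['z'] = counts['s']+3 = 6 → {'u': 5, 's': 3, 'z': 6}
counts['u'] = 5+3 = 8 → {'u': 8, 's': 3, 'z': 6}
del 'z' → {'u': 8, 's': 3}
counts['u'] = counts['s']+5 = 8 → {'u': 8, 's': 3}
counts['u'] = counts['u']+3 = 11 → {'u': 11, 's': 3}
counts['s']*counts['u'] = 3*11 = 33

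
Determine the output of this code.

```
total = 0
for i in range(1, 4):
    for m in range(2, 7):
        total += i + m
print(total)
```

i=1,m=2: total = 0+3 = 3
i=1,m=3: total = 3+4 = 7
i=1,m=4: total = 7+5 = 12
i=1,m=5: total = 12+6 = 18
i=1,m=6: total = 18+7 = 25
i=2,m=2: total = 25+4 = 29
i=2,m=3: total = 29+5 = 34
i=2,m=4: total = 34+6 = 40
i=2,m=5: total = 40+7 = 47
i=2,m=6: total = 47+8 = 55
i=3,m=2: total = 55+5 = 60
i=3,m=3: total = 60+6 = 66
i=3,m=4: total = 66+7 = 73
i=3,m=5: total = 73+8 = 81
i=3,m=6: total = 81+9 = 90

90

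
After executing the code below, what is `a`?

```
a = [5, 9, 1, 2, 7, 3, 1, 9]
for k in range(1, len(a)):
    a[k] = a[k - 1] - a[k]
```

k=1: a[1] = 5-9 = -4 → [5, -4, 1, 2, 7, 3, 1, 9]
k=2: a[2] = (-4)-1 = -5 → [5, -4, -5, 2, 7, 3, 1, 9]
k=3: a[3] = (-5)-2 = -7 → [5, -4, -5, -7, 7, 3, 1, 9]
k=4: a[4] = (-7)-7 = -14 → [5, -4, -5, -7, -14, 3, 1, 9]
k=5: a[5] = (-14)-3 = -17 → [5, -4, -5, -7, -14, -17, 1, 9]
k=6: a[6] = (-17)-1 = -18 → [5, -4, -5, -7, -14, -17, -18, 9]
k=7: a[7] = (-18)-9 = -27 → [5, -4, -5, -7, -14, -17, -18, -27]

[5, -4, -5, -7, -14, -17, -18, -27]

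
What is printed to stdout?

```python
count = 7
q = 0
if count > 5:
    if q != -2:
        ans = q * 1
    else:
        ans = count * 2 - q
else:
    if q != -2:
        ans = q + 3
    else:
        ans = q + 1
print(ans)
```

count=7, q=0
count > 5 is True; q != -2 is True
→ ans = q * 1 = 0

0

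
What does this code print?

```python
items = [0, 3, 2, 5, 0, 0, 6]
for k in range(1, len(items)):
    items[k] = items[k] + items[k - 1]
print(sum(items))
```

k=1: items[1] = 3+0 = 3 → [0, 3, 2, 5, 0, 0, 6]
k=2: items[2] = 2+3 = 5 → [0, 3, 5, 5, 0, 0, 6]
k=3: items[3] = 5+5 = 10 → [0, 3, 5, 10, 0, 0, 6]
k=4: items[4] = 0+10 = 10 → [0, 3, 5, 10, 10, 0, 6]
k=5: items[5] = 0+10 = 10 → [0, 3, 5, 10, 10, 10, 6]
k=6: items[6] = 6+10 = 16 → [0, 3, 5, 10, 10, 10, 16]
sum = 54

54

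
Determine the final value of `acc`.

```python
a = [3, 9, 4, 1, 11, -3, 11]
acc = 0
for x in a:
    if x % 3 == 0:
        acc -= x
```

x=3: %3==0, acc = 0-3 = -3
x=9: %3==0, acc = (-3)-9 = -12
x=4: not %3==0
x=1: not %3==0
x=11: not %3==0
x=-3: %3==0, acc = (-12)-(-3) = -9
x=11: not %3==0

-9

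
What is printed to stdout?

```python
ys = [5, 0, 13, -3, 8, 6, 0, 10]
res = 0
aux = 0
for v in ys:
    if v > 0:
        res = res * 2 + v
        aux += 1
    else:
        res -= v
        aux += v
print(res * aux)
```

v=5: >0, res = 0*2+5 = 5; aux=1
v=0: not >0, res = 5-0 = 5; aux=1
v=13: >0, res = 5*2+13 = 23; aux=2
v=-3: not >0, res = 23-(-3) = 26; aux=-1
v=8: >0, res = 26*2+8 = 60; aux=0
v=6: >0, res = 60*2+6 = 126; aux=1
v=0: not >0, res = 126-0 = 126; aux=1
v=10: >0, res = 126*2+10 = 262; aux=2
res*aux = 262*2 = 524

524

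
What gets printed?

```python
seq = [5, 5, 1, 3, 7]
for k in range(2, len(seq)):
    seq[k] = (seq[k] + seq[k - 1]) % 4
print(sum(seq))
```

k=2: seq[2] = (1+5)%4 = 2 → [5, 5, 2, 3, 7]
k=3: seq[3] = (3+2)%4 = 1 → [5, 5, 2, 1, 7]
k=4: seq[4] = (7+1)%4 = 0 → [5, 5, 2, 1, 0]
sum = 13

13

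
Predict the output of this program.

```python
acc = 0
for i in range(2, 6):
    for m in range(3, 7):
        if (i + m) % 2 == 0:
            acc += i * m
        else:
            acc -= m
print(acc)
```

88

i=2,m=3: odd sum, acc = 0-3 = -3
i=2,m=4: even sum, acc = (-3)+8 = 5
i=2,m=5: odd sum, acc = 5-5 = 0
i=2,m=6: even sum, acc = 0+12 = 12
i=3,m=3: even sum, acc = 12+9 = 21
i=3,m=4: odd sum, acc = 21-4 = 17
i=3,m=5: even sum, acc = 17+15 = 32
i=3,m=6: odd sum, acc = 32-6 = 26
i=4,m=3: odd sum, acc = 26-3 = 23
i=4,m=4: even sum, acc = 23+16 = 39
i=4,m=5: odd sum, acc = 39-5 = 34
i=4,m=6: even sum, acc = 34+24 = 58
i=5,m=3: even sum, acc = 58+15 = 73
i=5,m=4: odd sum, acc = 73-4 = 69
i=5,m=5: even sum, acc = 69+25 = 94
i=5,m=6: odd sum, acc = 94-6 = 88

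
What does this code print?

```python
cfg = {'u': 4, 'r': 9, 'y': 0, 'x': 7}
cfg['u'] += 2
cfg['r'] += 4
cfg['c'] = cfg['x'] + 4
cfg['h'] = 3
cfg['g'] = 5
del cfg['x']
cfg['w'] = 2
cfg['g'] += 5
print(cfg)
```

cfg['u'] = 4+2 = 6 → {'u': 6, 'r': 9, 'y': 0, 'x': 7}
cfg['r'] = 9+4 = 13 → {'u': 6, 'r': 13, 'y': 0, 'x': 7}
cfg['c'] = cfg['x']+4 = 11 → {'u': 6, 'r': 13, 'y': 0, 'x': 7, 'c': 11}
cfg['h'] = 3 → {'u': 6, 'r': 13, 'y': 0, 'x': 7, 'c': 11, 'h': 3}
cfg['g'] = 5 → {'u': 6, 'r': 13, 'y': 0, 'x': 7, 'c': 11, 'h': 3, 'g': 5}
del 'x' → {'u': 6, 'r': 13, 'y': 0, 'c': 11, 'h': 3, 'g': 5}
cfg['w'] = 2 → {'u': 6, 'r': 13, 'y': 0, 'c': 11, 'h': 3, 'g': 5, 'w': 2}
cfg['g'] = 5+5 = 10 → {'u': 6, 'r': 13, 'y': 0, 'c': 11, 'h': 3, 'g': 10, 'w': 2}

{'u': 6, 'r': 13, 'y': 0, 'c': 11, 'h': 3, 'g': 10, 'w': 2}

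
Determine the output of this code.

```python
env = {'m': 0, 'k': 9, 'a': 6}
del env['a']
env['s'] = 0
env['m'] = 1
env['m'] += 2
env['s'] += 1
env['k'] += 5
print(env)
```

del 'a' → {'m': 0, 'k': 9}
env['s'] = 0 → {'m': 0, 'k': 9, 's': 0}
env['m'] = 1 → {'m': 1, 'k': 9, 's': 0}
env['m'] = 1+2 = 3 → {'m': 3, 'k': 9, 's': 0}
env['s'] = 0+1 = 1 → {'m': 3, 'k': 9, 's': 1}
env['k'] = 9+5 = 14 → {'m': 3, 'k': 14, 's': 1}

{'m': 3, 'k': 14, 's': 1}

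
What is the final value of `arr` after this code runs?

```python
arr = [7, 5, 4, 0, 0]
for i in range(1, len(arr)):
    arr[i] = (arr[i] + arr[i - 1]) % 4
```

i=1: arr[1] = (5+7)%4 = 0 → [7, 0, 4, 0, 0]
i=2: arr[2] = (4+0)%4 = 0 → [7, 0, 0, 0, 0]
i=3: arr[3] = (0+0)%4 = 0 → [7, 0, 0, 0, 0]
i=4: arr[4] = (0+0)%4 = 0 → [7, 0, 0, 0, 0]

[7, 0, 0, 0, 0]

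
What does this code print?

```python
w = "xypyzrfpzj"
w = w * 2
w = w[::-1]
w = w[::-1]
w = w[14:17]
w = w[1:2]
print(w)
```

r

repeat ×2 → 'xypyzrfpzjxypyzrfpzj'
reverse → 'jzpfrzypyxjzpfrzypyx'
reverse → 'xypyzrfpzjxypyzrfpzj'
slice [14:17] → 'zrf'
slice [1:2] → 'r'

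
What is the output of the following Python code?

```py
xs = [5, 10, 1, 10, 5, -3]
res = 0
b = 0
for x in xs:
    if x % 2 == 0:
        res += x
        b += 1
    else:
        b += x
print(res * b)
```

200

x=5: not even; b=5
x=10: even, res = 0+10 = 10; b=6
x=1: not even; b=7
x=10: even, res = 10+10 = 20; b=8
x=5: not even; b=13
x=-3: not even; b=10
res*b = 20*10 = 200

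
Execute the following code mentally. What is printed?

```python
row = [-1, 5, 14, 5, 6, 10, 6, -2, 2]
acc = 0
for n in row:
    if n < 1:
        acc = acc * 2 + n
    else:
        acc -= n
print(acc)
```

n=-1: <1, acc = 0*2+(-1) = -1
n=5: not <1, acc = (-1)-5 = -6
n=14: not <1, acc = (-6)-14 = -20
n=5: not <1, acc = (-20)-5 = -25
n=6: not <1, acc = (-25)-6 = -31
n=10: not <1, acc = (-31)-10 = -41
n=6: not <1, acc = (-41)-6 = -47
n=-2: <1, acc = (-47)*2+(-2) = -96
n=2: not <1, acc = (-96)-2 = -98

-98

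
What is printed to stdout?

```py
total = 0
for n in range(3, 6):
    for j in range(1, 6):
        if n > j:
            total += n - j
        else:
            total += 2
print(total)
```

n=3,j=1: 3>1, total = 0+2 = 2
n=3,j=2: 3>2, total = 2+1 = 3
n=3,j=3: not 3>3, total = 3+2 = 5
n=3,j=4: not 3>4, total = 5+2 = 7
n=3,j=5: not 3>5, total = 7+2 = 9
n=4,j=1: 4>1, total = 9+3 = 12
n=4,j=2: 4>2, total = 12+2 = 14
n=4,j=3: 4>3, total = 14+1 = 15
n=4,j=4: not 4>4, total = 15+2 = 17
n=4,j=5: not 4>5, total = 17+2 = 19
n=5,j=1: 5>1, total = 19+4 = 23
n=5,j=2: 5>2, total = 23+3 = 26
n=5,j=3: 5>3, total = 26+2 = 28
n=5,j=4: 5>4, total = 28+1 = 29
n=5,j=5: not 5>5, total = 29+2 = 31

31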